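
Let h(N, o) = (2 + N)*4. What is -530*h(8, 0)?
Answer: -21200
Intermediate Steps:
h(N, o) = 8 + 4*N
-530*h(8, 0) = -530*(8 + 4*8) = -530*(8 + 32) = -530*40 = -21200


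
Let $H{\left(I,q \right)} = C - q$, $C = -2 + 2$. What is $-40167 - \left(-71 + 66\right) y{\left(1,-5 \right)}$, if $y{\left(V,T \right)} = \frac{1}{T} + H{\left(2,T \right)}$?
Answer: $-40143$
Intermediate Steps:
$C = 0$
$H{\left(I,q \right)} = - q$ ($H{\left(I,q \right)} = 0 - q = - q$)
$y{\left(V,T \right)} = \frac{1}{T} - T$
$-40167 - \left(-71 + 66\right) y{\left(1,-5 \right)} = -40167 - \left(-71 + 66\right) \left(\frac{1}{-5} - -5\right) = -40167 - - 5 \left(- \frac{1}{5} + 5\right) = -40167 - \left(-5\right) \frac{24}{5} = -40167 - -24 = -40167 + 24 = -40143$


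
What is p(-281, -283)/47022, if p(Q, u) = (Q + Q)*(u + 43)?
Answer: 22480/7837 ≈ 2.8684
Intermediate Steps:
p(Q, u) = 2*Q*(43 + u) (p(Q, u) = (2*Q)*(43 + u) = 2*Q*(43 + u))
p(-281, -283)/47022 = (2*(-281)*(43 - 283))/47022 = (2*(-281)*(-240))*(1/47022) = 134880*(1/47022) = 22480/7837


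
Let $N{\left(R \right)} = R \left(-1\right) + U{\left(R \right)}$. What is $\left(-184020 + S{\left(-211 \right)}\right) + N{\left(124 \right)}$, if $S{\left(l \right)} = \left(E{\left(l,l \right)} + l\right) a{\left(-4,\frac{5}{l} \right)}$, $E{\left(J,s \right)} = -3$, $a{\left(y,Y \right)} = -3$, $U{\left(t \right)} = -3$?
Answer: $-183505$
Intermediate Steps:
$S{\left(l \right)} = 9 - 3 l$ ($S{\left(l \right)} = \left(-3 + l\right) \left(-3\right) = 9 - 3 l$)
$N{\left(R \right)} = -3 - R$ ($N{\left(R \right)} = R \left(-1\right) - 3 = - R - 3 = -3 - R$)
$\left(-184020 + S{\left(-211 \right)}\right) + N{\left(124 \right)} = \left(-184020 + \left(9 - -633\right)\right) - 127 = \left(-184020 + \left(9 + 633\right)\right) - 127 = \left(-184020 + 642\right) - 127 = -183378 - 127 = -183505$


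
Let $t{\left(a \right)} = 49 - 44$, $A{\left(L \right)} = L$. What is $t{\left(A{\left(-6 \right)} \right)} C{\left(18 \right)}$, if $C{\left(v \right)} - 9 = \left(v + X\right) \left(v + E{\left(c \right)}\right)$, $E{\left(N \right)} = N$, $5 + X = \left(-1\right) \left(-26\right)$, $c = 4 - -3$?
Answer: $4920$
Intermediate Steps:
$c = 7$ ($c = 4 + 3 = 7$)
$X = 21$ ($X = -5 - -26 = -5 + 26 = 21$)
$C{\left(v \right)} = 9 + \left(7 + v\right) \left(21 + v\right)$ ($C{\left(v \right)} = 9 + \left(v + 21\right) \left(v + 7\right) = 9 + \left(21 + v\right) \left(7 + v\right) = 9 + \left(7 + v\right) \left(21 + v\right)$)
$t{\left(a \right)} = 5$
$t{\left(A{\left(-6 \right)} \right)} C{\left(18 \right)} = 5 \left(156 + 18^{2} + 28 \cdot 18\right) = 5 \left(156 + 324 + 504\right) = 5 \cdot 984 = 4920$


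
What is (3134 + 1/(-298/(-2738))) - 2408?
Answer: 109543/149 ≈ 735.19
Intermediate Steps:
(3134 + 1/(-298/(-2738))) - 2408 = (3134 + 1/(-298*(-1/2738))) - 2408 = (3134 + 1/(149/1369)) - 2408 = (3134 + 1369/149) - 2408 = 468335/149 - 2408 = 109543/149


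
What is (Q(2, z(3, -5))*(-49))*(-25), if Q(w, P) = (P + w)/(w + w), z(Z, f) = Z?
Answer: 6125/4 ≈ 1531.3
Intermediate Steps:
Q(w, P) = (P + w)/(2*w) (Q(w, P) = (P + w)/((2*w)) = (P + w)*(1/(2*w)) = (P + w)/(2*w))
(Q(2, z(3, -5))*(-49))*(-25) = (((½)*(3 + 2)/2)*(-49))*(-25) = (((½)*(½)*5)*(-49))*(-25) = ((5/4)*(-49))*(-25) = -245/4*(-25) = 6125/4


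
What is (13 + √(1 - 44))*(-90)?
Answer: -1170 - 90*I*√43 ≈ -1170.0 - 590.17*I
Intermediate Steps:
(13 + √(1 - 44))*(-90) = (13 + √(-43))*(-90) = (13 + I*√43)*(-90) = -1170 - 90*I*√43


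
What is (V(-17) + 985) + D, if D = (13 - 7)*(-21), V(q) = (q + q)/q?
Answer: 861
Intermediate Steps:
V(q) = 2 (V(q) = (2*q)/q = 2)
D = -126 (D = 6*(-21) = -126)
(V(-17) + 985) + D = (2 + 985) - 126 = 987 - 126 = 861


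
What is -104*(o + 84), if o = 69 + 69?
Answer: -23088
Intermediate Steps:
o = 138
-104*(o + 84) = -104*(138 + 84) = -104*222 = -23088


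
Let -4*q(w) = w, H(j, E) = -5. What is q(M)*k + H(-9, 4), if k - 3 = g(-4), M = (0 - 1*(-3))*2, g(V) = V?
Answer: -7/2 ≈ -3.5000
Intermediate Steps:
M = 6 (M = (0 + 3)*2 = 3*2 = 6)
k = -1 (k = 3 - 4 = -1)
q(w) = -w/4
q(M)*k + H(-9, 4) = -¼*6*(-1) - 5 = -3/2*(-1) - 5 = 3/2 - 5 = -7/2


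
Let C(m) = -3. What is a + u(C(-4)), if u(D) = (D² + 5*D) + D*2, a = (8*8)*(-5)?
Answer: -332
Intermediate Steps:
a = -320 (a = 64*(-5) = -320)
u(D) = D² + 7*D (u(D) = (D² + 5*D) + 2*D = D² + 7*D)
a + u(C(-4)) = -320 - 3*(7 - 3) = -320 - 3*4 = -320 - 12 = -332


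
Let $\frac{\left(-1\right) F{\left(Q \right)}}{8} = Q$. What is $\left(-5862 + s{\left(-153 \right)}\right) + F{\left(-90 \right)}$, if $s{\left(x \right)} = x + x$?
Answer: $-5448$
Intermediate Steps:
$F{\left(Q \right)} = - 8 Q$
$s{\left(x \right)} = 2 x$
$\left(-5862 + s{\left(-153 \right)}\right) + F{\left(-90 \right)} = \left(-5862 + 2 \left(-153\right)\right) - -720 = \left(-5862 - 306\right) + 720 = -6168 + 720 = -5448$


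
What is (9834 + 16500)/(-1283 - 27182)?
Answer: -26334/28465 ≈ -0.92514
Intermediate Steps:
(9834 + 16500)/(-1283 - 27182) = 26334/(-28465) = 26334*(-1/28465) = -26334/28465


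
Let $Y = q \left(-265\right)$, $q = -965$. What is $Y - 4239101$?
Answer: $-3983376$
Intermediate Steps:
$Y = 255725$ ($Y = \left(-965\right) \left(-265\right) = 255725$)
$Y - 4239101 = 255725 - 4239101 = -3983376$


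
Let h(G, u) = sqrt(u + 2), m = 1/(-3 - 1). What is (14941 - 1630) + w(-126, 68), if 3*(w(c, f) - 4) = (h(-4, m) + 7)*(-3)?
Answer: 13308 - sqrt(7)/2 ≈ 13307.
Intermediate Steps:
m = -1/4 (m = 1/(-4) = -1/4 ≈ -0.25000)
h(G, u) = sqrt(2 + u)
w(c, f) = -3 - sqrt(7)/2 (w(c, f) = 4 + ((sqrt(2 - 1/4) + 7)*(-3))/3 = 4 + ((sqrt(7/4) + 7)*(-3))/3 = 4 + ((sqrt(7)/2 + 7)*(-3))/3 = 4 + ((7 + sqrt(7)/2)*(-3))/3 = 4 + (-21 - 3*sqrt(7)/2)/3 = 4 + (-7 - sqrt(7)/2) = -3 - sqrt(7)/2)
(14941 - 1630) + w(-126, 68) = (14941 - 1630) + (-3 - sqrt(7)/2) = 13311 + (-3 - sqrt(7)/2) = 13308 - sqrt(7)/2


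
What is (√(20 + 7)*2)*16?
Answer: 96*√3 ≈ 166.28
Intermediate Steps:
(√(20 + 7)*2)*16 = (√27*2)*16 = ((3*√3)*2)*16 = (6*√3)*16 = 96*√3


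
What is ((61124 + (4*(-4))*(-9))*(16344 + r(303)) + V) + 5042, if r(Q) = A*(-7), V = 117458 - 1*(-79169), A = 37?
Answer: 985697449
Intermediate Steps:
V = 196627 (V = 117458 + 79169 = 196627)
r(Q) = -259 (r(Q) = 37*(-7) = -259)
((61124 + (4*(-4))*(-9))*(16344 + r(303)) + V) + 5042 = ((61124 + (4*(-4))*(-9))*(16344 - 259) + 196627) + 5042 = ((61124 - 16*(-9))*16085 + 196627) + 5042 = ((61124 + 144)*16085 + 196627) + 5042 = (61268*16085 + 196627) + 5042 = (985495780 + 196627) + 5042 = 985692407 + 5042 = 985697449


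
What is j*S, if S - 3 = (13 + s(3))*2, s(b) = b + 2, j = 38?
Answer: 1482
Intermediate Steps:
s(b) = 2 + b
S = 39 (S = 3 + (13 + (2 + 3))*2 = 3 + (13 + 5)*2 = 3 + 18*2 = 3 + 36 = 39)
j*S = 38*39 = 1482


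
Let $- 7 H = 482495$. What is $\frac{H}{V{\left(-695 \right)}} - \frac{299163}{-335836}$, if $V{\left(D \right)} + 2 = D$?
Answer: $\frac{163498807097}{1638543844} \approx 99.783$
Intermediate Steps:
$H = - \frac{482495}{7}$ ($H = \left(- \frac{1}{7}\right) 482495 = - \frac{482495}{7} \approx -68928.0$)
$V{\left(D \right)} = -2 + D$
$\frac{H}{V{\left(-695 \right)}} - \frac{299163}{-335836} = - \frac{482495}{7 \left(-2 - 695\right)} - \frac{299163}{-335836} = - \frac{482495}{7 \left(-697\right)} - - \frac{299163}{335836} = \left(- \frac{482495}{7}\right) \left(- \frac{1}{697}\right) + \frac{299163}{335836} = \frac{482495}{4879} + \frac{299163}{335836} = \frac{163498807097}{1638543844}$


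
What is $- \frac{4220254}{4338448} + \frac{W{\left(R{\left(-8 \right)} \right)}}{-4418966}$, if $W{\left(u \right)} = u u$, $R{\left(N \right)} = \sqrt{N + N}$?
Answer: $- \frac{4662272380549}{4792863551192} \approx -0.97275$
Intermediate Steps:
$R{\left(N \right)} = \sqrt{2} \sqrt{N}$ ($R{\left(N \right)} = \sqrt{2 N} = \sqrt{2} \sqrt{N}$)
$W{\left(u \right)} = u^{2}$
$- \frac{4220254}{4338448} + \frac{W{\left(R{\left(-8 \right)} \right)}}{-4418966} = - \frac{4220254}{4338448} + \frac{\left(\sqrt{2} \sqrt{-8}\right)^{2}}{-4418966} = \left(-4220254\right) \frac{1}{4338448} + \left(\sqrt{2} \cdot 2 i \sqrt{2}\right)^{2} \left(- \frac{1}{4418966}\right) = - \frac{2110127}{2169224} + \left(4 i\right)^{2} \left(- \frac{1}{4418966}\right) = - \frac{2110127}{2169224} - - \frac{8}{2209483} = - \frac{2110127}{2169224} + \frac{8}{2209483} = - \frac{4662272380549}{4792863551192}$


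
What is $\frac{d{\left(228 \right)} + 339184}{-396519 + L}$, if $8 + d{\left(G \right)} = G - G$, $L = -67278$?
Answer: $- \frac{339176}{463797} \approx -0.7313$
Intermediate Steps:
$d{\left(G \right)} = -8$ ($d{\left(G \right)} = -8 + \left(G - G\right) = -8 + 0 = -8$)
$\frac{d{\left(228 \right)} + 339184}{-396519 + L} = \frac{-8 + 339184}{-396519 - 67278} = \frac{339176}{-463797} = 339176 \left(- \frac{1}{463797}\right) = - \frac{339176}{463797}$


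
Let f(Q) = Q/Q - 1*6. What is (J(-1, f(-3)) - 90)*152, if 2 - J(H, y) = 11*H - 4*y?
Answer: -14744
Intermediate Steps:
f(Q) = -5 (f(Q) = 1 - 6 = -5)
J(H, y) = 2 - 11*H + 4*y (J(H, y) = 2 - (11*H - 4*y) = 2 - (-4*y + 11*H) = 2 + (-11*H + 4*y) = 2 - 11*H + 4*y)
(J(-1, f(-3)) - 90)*152 = ((2 - 11*(-1) + 4*(-5)) - 90)*152 = ((2 + 11 - 20) - 90)*152 = (-7 - 90)*152 = -97*152 = -14744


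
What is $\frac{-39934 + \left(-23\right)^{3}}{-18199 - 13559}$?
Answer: $\frac{17367}{10586} \approx 1.6406$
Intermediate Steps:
$\frac{-39934 + \left(-23\right)^{3}}{-18199 - 13559} = \frac{-39934 - 12167}{-31758} = \left(-52101\right) \left(- \frac{1}{31758}\right) = \frac{17367}{10586}$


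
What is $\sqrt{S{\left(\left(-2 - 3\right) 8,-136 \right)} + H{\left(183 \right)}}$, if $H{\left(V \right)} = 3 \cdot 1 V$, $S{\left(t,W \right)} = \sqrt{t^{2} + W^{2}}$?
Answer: $\sqrt{549 + 8 \sqrt{314}} \approx 26.282$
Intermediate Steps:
$S{\left(t,W \right)} = \sqrt{W^{2} + t^{2}}$
$H{\left(V \right)} = 3 V$
$\sqrt{S{\left(\left(-2 - 3\right) 8,-136 \right)} + H{\left(183 \right)}} = \sqrt{\sqrt{\left(-136\right)^{2} + \left(\left(-2 - 3\right) 8\right)^{2}} + 3 \cdot 183} = \sqrt{\sqrt{18496 + \left(\left(-5\right) 8\right)^{2}} + 549} = \sqrt{\sqrt{18496 + \left(-40\right)^{2}} + 549} = \sqrt{\sqrt{18496 + 1600} + 549} = \sqrt{\sqrt{20096} + 549} = \sqrt{8 \sqrt{314} + 549} = \sqrt{549 + 8 \sqrt{314}}$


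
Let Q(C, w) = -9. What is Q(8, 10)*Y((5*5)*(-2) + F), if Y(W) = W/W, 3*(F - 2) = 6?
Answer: -9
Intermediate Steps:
F = 4 (F = 2 + (1/3)*6 = 2 + 2 = 4)
Y(W) = 1
Q(8, 10)*Y((5*5)*(-2) + F) = -9*1 = -9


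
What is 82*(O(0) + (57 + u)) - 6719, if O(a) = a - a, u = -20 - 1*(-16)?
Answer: -2373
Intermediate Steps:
u = -4 (u = -20 + 16 = -4)
O(a) = 0
82*(O(0) + (57 + u)) - 6719 = 82*(0 + (57 - 4)) - 6719 = 82*(0 + 53) - 6719 = 82*53 - 6719 = 4346 - 6719 = -2373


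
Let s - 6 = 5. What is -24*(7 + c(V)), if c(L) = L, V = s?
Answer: -432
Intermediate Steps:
s = 11 (s = 6 + 5 = 11)
V = 11
-24*(7 + c(V)) = -24*(7 + 11) = -24*18 = -432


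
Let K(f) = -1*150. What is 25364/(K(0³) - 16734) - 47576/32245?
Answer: -405283841/136106145 ≈ -2.9777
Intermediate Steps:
K(f) = -150
25364/(K(0³) - 16734) - 47576/32245 = 25364/(-150 - 16734) - 47576/32245 = 25364/(-16884) - 47576*1/32245 = 25364*(-1/16884) - 47576/32245 = -6341/4221 - 47576/32245 = -405283841/136106145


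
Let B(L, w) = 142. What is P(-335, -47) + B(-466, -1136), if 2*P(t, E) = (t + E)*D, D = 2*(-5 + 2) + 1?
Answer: 1097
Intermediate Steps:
D = -5 (D = 2*(-3) + 1 = -6 + 1 = -5)
P(t, E) = -5*E/2 - 5*t/2 (P(t, E) = ((t + E)*(-5))/2 = ((E + t)*(-5))/2 = (-5*E - 5*t)/2 = -5*E/2 - 5*t/2)
P(-335, -47) + B(-466, -1136) = (-5/2*(-47) - 5/2*(-335)) + 142 = (235/2 + 1675/2) + 142 = 955 + 142 = 1097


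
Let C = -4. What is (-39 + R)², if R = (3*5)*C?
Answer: 9801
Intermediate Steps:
R = -60 (R = (3*5)*(-4) = 15*(-4) = -60)
(-39 + R)² = (-39 - 60)² = (-99)² = 9801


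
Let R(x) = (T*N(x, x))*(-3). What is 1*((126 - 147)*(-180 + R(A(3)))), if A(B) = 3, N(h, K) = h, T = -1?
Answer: 3591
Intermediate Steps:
R(x) = 3*x (R(x) = -x*(-3) = 3*x)
1*((126 - 147)*(-180 + R(A(3)))) = 1*((126 - 147)*(-180 + 3*3)) = 1*(-21*(-180 + 9)) = 1*(-21*(-171)) = 1*3591 = 3591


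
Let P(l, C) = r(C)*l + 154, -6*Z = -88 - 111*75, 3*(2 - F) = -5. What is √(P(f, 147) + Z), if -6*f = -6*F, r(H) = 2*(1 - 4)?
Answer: √55230/6 ≈ 39.168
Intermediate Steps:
F = 11/3 (F = 2 - ⅓*(-5) = 2 + 5/3 = 11/3 ≈ 3.6667)
r(H) = -6 (r(H) = 2*(-3) = -6)
Z = 8413/6 (Z = -(-88 - 111*75)/6 = -(-88 - 8325)/6 = -⅙*(-8413) = 8413/6 ≈ 1402.2)
f = 11/3 (f = -(-1)*11/3 = -⅙*(-22) = 11/3 ≈ 3.6667)
P(l, C) = 154 - 6*l (P(l, C) = -6*l + 154 = 154 - 6*l)
√(P(f, 147) + Z) = √((154 - 6*11/3) + 8413/6) = √((154 - 22) + 8413/6) = √(132 + 8413/6) = √(9205/6) = √55230/6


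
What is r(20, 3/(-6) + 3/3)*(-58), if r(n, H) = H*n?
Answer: -580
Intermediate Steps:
r(20, 3/(-6) + 3/3)*(-58) = ((3/(-6) + 3/3)*20)*(-58) = ((3*(-⅙) + 3*(⅓))*20)*(-58) = ((-½ + 1)*20)*(-58) = ((½)*20)*(-58) = 10*(-58) = -580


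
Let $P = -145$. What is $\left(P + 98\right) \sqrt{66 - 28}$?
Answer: $- 47 \sqrt{38} \approx -289.73$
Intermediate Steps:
$\left(P + 98\right) \sqrt{66 - 28} = \left(-145 + 98\right) \sqrt{66 - 28} = - 47 \sqrt{38}$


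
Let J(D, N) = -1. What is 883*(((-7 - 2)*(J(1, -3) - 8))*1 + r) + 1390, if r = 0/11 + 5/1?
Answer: 77328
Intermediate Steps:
r = 5 (r = 0*(1/11) + 5*1 = 0 + 5 = 5)
883*(((-7 - 2)*(J(1, -3) - 8))*1 + r) + 1390 = 883*(((-7 - 2)*(-1 - 8))*1 + 5) + 1390 = 883*(-9*(-9)*1 + 5) + 1390 = 883*(81*1 + 5) + 1390 = 883*(81 + 5) + 1390 = 883*86 + 1390 = 75938 + 1390 = 77328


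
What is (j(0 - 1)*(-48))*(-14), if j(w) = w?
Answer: -672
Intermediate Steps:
(j(0 - 1)*(-48))*(-14) = ((0 - 1)*(-48))*(-14) = -1*(-48)*(-14) = 48*(-14) = -672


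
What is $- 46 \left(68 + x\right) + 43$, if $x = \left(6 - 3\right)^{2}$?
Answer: $-3499$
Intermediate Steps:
$x = 9$ ($x = 3^{2} = 9$)
$- 46 \left(68 + x\right) + 43 = - 46 \left(68 + 9\right) + 43 = \left(-46\right) 77 + 43 = -3542 + 43 = -3499$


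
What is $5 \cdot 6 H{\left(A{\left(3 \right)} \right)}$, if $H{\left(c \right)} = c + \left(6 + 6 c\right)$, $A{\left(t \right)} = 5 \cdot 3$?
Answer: $3330$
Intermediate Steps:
$A{\left(t \right)} = 15$
$H{\left(c \right)} = 6 + 7 c$
$5 \cdot 6 H{\left(A{\left(3 \right)} \right)} = 5 \cdot 6 \left(6 + 7 \cdot 15\right) = 30 \left(6 + 105\right) = 30 \cdot 111 = 3330$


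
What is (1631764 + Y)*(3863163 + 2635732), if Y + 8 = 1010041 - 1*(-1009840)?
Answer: 23731605441115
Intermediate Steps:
Y = 2019873 (Y = -8 + (1010041 - 1*(-1009840)) = -8 + (1010041 + 1009840) = -8 + 2019881 = 2019873)
(1631764 + Y)*(3863163 + 2635732) = (1631764 + 2019873)*(3863163 + 2635732) = 3651637*6498895 = 23731605441115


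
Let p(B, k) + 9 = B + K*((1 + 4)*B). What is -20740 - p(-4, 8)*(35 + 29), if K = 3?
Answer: -16068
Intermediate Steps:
p(B, k) = -9 + 16*B (p(B, k) = -9 + (B + 3*((1 + 4)*B)) = -9 + (B + 3*(5*B)) = -9 + (B + 15*B) = -9 + 16*B)
-20740 - p(-4, 8)*(35 + 29) = -20740 - (-9 + 16*(-4))*(35 + 29) = -20740 - (-9 - 64)*64 = -20740 - (-73)*64 = -20740 - 1*(-4672) = -20740 + 4672 = -16068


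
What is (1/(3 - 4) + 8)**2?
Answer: 49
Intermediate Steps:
(1/(3 - 4) + 8)**2 = (1/(-1) + 8)**2 = (-1 + 8)**2 = 7**2 = 49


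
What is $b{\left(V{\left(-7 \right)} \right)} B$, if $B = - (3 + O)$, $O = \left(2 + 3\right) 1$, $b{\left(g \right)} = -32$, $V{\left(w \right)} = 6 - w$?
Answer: $256$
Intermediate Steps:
$O = 5$ ($O = 5 \cdot 1 = 5$)
$B = -8$ ($B = - (3 + 5) = \left(-1\right) 8 = -8$)
$b{\left(V{\left(-7 \right)} \right)} B = \left(-32\right) \left(-8\right) = 256$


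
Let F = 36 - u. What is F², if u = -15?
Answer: 2601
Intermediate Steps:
F = 51 (F = 36 - 1*(-15) = 36 + 15 = 51)
F² = 51² = 2601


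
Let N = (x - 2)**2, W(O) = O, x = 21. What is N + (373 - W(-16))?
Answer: 750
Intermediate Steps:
N = 361 (N = (21 - 2)**2 = 19**2 = 361)
N + (373 - W(-16)) = 361 + (373 - 1*(-16)) = 361 + (373 + 16) = 361 + 389 = 750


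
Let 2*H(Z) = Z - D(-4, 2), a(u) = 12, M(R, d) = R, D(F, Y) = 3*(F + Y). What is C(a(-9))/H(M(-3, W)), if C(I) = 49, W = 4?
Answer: 98/3 ≈ 32.667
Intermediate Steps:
D(F, Y) = 3*F + 3*Y
H(Z) = 3 + Z/2 (H(Z) = (Z - (3*(-4) + 3*2))/2 = (Z - (-12 + 6))/2 = (Z - 1*(-6))/2 = (Z + 6)/2 = (6 + Z)/2 = 3 + Z/2)
C(a(-9))/H(M(-3, W)) = 49/(3 + (1/2)*(-3)) = 49/(3 - 3/2) = 49/(3/2) = 49*(2/3) = 98/3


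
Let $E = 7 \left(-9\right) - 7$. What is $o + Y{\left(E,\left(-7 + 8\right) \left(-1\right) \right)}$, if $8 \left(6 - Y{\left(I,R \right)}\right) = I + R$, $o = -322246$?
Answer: $- \frac{2577849}{8} \approx -3.2223 \cdot 10^{5}$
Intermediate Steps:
$E = -70$ ($E = -63 - 7 = -70$)
$Y{\left(I,R \right)} = 6 - \frac{I}{8} - \frac{R}{8}$ ($Y{\left(I,R \right)} = 6 - \frac{I + R}{8} = 6 - \left(\frac{I}{8} + \frac{R}{8}\right) = 6 - \frac{I}{8} - \frac{R}{8}$)
$o + Y{\left(E,\left(-7 + 8\right) \left(-1\right) \right)} = -322246 - \left(- \frac{59}{4} + \frac{1}{8} \left(-7 + 8\right) \left(-1\right)\right) = -322246 + \left(6 + \frac{35}{4} - \frac{1 \left(-1\right)}{8}\right) = -322246 + \left(6 + \frac{35}{4} - - \frac{1}{8}\right) = -322246 + \left(6 + \frac{35}{4} + \frac{1}{8}\right) = -322246 + \frac{119}{8} = - \frac{2577849}{8}$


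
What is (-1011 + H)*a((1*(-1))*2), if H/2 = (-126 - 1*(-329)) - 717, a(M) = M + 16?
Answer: -28546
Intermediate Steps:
a(M) = 16 + M
H = -1028 (H = 2*((-126 - 1*(-329)) - 717) = 2*((-126 + 329) - 717) = 2*(203 - 717) = 2*(-514) = -1028)
(-1011 + H)*a((1*(-1))*2) = (-1011 - 1028)*(16 + (1*(-1))*2) = -2039*(16 - 1*2) = -2039*(16 - 2) = -2039*14 = -28546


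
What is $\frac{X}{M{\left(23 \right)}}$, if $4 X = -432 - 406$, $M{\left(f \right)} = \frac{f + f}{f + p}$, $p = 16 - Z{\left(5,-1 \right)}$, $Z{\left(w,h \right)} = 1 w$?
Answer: $- \frac{7123}{46} \approx -154.85$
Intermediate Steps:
$Z{\left(w,h \right)} = w$
$p = 11$ ($p = 16 - 5 = 11$)
$M{\left(f \right)} = \frac{2 f}{11 + f}$ ($M{\left(f \right)} = \frac{f + f}{f + 11} = \frac{2 f}{11 + f}$)
$X = - \frac{419}{2}$ ($X = \frac{-432 - 406}{4} = \frac{1}{4} \left(-838\right) = - \frac{419}{2} \approx -209.5$)
$\frac{X}{M{\left(23 \right)}} = - \frac{419}{2 \cdot 2 \cdot 23 \frac{1}{11 + 23}} = - \frac{419}{2 \cdot 2 \cdot 23 \cdot \frac{1}{34}} = - \frac{419}{2 \cdot \frac{23}{17}} = \left(- \frac{419}{2}\right) \frac{17}{23} = - \frac{7123}{46}$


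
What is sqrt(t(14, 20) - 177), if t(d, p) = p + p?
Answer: I*sqrt(137) ≈ 11.705*I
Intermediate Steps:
t(d, p) = 2*p
sqrt(t(14, 20) - 177) = sqrt(2*20 - 177) = sqrt(40 - 177) = sqrt(-137) = I*sqrt(137)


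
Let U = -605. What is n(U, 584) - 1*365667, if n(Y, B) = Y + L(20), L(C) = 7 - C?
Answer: -366285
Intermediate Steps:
n(Y, B) = -13 + Y (n(Y, B) = Y + (7 - 1*20) = Y + (7 - 20) = Y - 13 = -13 + Y)
n(U, 584) - 1*365667 = (-13 - 605) - 1*365667 = -618 - 365667 = -366285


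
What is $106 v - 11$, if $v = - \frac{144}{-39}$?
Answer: $\frac{4945}{13} \approx 380.38$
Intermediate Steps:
$v = \frac{48}{13}$ ($v = \left(-144\right) \left(- \frac{1}{39}\right) = \frac{48}{13} \approx 3.6923$)
$106 v - 11 = 106 \cdot \frac{48}{13} - 11 = \frac{5088}{13} - 11 = \frac{4945}{13}$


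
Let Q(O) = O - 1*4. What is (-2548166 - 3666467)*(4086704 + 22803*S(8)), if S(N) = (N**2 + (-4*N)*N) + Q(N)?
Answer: 1244542404580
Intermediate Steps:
Q(O) = -4 + O (Q(O) = O - 4 = -4 + O)
S(N) = -4 + N - 3*N**2 (S(N) = (N**2 + (-4*N)*N) + (-4 + N) = (N**2 - 4*N**2) + (-4 + N) = -3*N**2 + (-4 + N) = -4 + N - 3*N**2)
(-2548166 - 3666467)*(4086704 + 22803*S(8)) = (-2548166 - 3666467)*(4086704 + 22803*(-4 + 8 - 3*8**2)) = -6214633*(4086704 + 22803*(-4 + 8 - 3*64)) = -6214633*(4086704 + 22803*(-4 + 8 - 192)) = -6214633*(4086704 + 22803*(-188)) = -6214633*(4086704 - 4286964) = -6214633*(-200260) = 1244542404580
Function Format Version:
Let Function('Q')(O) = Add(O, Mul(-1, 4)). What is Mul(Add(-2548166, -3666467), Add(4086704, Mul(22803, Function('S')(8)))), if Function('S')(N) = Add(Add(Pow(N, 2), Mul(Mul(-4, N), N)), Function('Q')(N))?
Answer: 1244542404580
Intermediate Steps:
Function('Q')(O) = Add(-4, O) (Function('Q')(O) = Add(O, -4) = Add(-4, O))
Function('S')(N) = Add(-4, N, Mul(-3, Pow(N, 2))) (Function('S')(N) = Add(Add(Pow(N, 2), Mul(Mul(-4, N), N)), Add(-4, N)) = Add(Add(Pow(N, 2), Mul(-4, Pow(N, 2))), Add(-4, N)) = Add(Mul(-3, Pow(N, 2)), Add(-4, N)) = Add(-4, N, Mul(-3, Pow(N, 2))))
Mul(Add(-2548166, -3666467), Add(4086704, Mul(22803, Function('S')(8)))) = Mul(Add(-2548166, -3666467), Add(4086704, Mul(22803, Add(-4, 8, Mul(-3, Pow(8, 2)))))) = Mul(-6214633, Add(4086704, Mul(22803, Add(-4, 8, Mul(-3, 64))))) = Mul(-6214633, Add(4086704, Mul(22803, Add(-4, 8, -192)))) = Mul(-6214633, Add(4086704, Mul(22803, -188))) = Mul(-6214633, Add(4086704, -4286964)) = Mul(-6214633, -200260) = 1244542404580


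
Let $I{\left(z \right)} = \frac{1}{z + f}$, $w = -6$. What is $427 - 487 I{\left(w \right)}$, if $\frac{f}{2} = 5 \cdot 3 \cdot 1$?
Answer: $\frac{9761}{24} \approx 406.71$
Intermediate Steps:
$f = 30$ ($f = 2 \cdot 5 \cdot 3 \cdot 1 = 2 \cdot 15 \cdot 1 = 2 \cdot 15 = 30$)
$I{\left(z \right)} = \frac{1}{30 + z}$ ($I{\left(z \right)} = \frac{1}{z + 30} = \frac{1}{30 + z}$)
$427 - 487 I{\left(w \right)} = 427 - \frac{487}{30 - 6} = 427 - \frac{487}{24} = \frac{9761}{24}$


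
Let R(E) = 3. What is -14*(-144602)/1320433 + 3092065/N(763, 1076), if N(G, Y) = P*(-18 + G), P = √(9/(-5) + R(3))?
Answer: 2024428/1320433 + 618413*√30/894 ≈ 3790.3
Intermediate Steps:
P = √30/5 (P = √(9/(-5) + 3) = √(9*(-⅕) + 3) = √(-9/5 + 3) = √(6/5) = √30/5 ≈ 1.0954)
N(G, Y) = √30*(-18 + G)/5 (N(G, Y) = (√30/5)*(-18 + G) = √30*(-18 + G)/5)
-14*(-144602)/1320433 + 3092065/N(763, 1076) = -14*(-144602)/1320433 + 3092065/((√30*(-18 + 763)/5)) = 2024428*(1/1320433) + 3092065/(((⅕)*√30*745)) = 2024428/1320433 + 3092065/((149*√30)) = 2024428/1320433 + 3092065*(√30/4470) = 2024428/1320433 + 618413*√30/894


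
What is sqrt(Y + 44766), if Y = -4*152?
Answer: sqrt(44158) ≈ 210.14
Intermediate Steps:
Y = -608
sqrt(Y + 44766) = sqrt(-608 + 44766) = sqrt(44158)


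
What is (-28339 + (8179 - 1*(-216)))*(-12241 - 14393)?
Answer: 531188496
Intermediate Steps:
(-28339 + (8179 - 1*(-216)))*(-12241 - 14393) = (-28339 + (8179 + 216))*(-26634) = (-28339 + 8395)*(-26634) = -19944*(-26634) = 531188496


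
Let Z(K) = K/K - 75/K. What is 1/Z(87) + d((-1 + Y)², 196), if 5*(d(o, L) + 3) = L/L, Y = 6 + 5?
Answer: 89/20 ≈ 4.4500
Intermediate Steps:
Z(K) = 1 - 75/K
Y = 11
d(o, L) = -14/5 (d(o, L) = -3 + (L/L)/5 = -3 + (⅕)*1 = -3 + ⅕ = -14/5)
1/Z(87) + d((-1 + Y)², 196) = 1/((-75 + 87)/87) - 14/5 = 1/((1/87)*12) - 14/5 = 1/(4/29) - 14/5 = 29/4 - 14/5 = 89/20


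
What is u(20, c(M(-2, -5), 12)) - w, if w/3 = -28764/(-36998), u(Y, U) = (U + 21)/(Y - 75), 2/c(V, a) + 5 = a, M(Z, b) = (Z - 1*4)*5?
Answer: -19367561/7122115 ≈ -2.7194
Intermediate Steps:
M(Z, b) = -20 + 5*Z (M(Z, b) = (Z - 4)*5 = (-4 + Z)*5 = -20 + 5*Z)
c(V, a) = 2/(-5 + a)
u(Y, U) = (21 + U)/(-75 + Y)
w = 43146/18499 (w = 3*(-28764/(-36998)) = 3*(-28764*(-1/36998)) = 3*(14382/18499) = 43146/18499 ≈ 2.3323)
u(20, c(M(-2, -5), 12)) - w = (21 + 2/(-5 + 12))/(-75 + 20) - 1*43146/18499 = (21 + 2/7)/(-55) - 43146/18499 = -(21 + 2*(⅐))/55 - 43146/18499 = -(21 + 2/7)/55 - 43146/18499 = -1/55*149/7 - 43146/18499 = -149/385 - 43146/18499 = -19367561/7122115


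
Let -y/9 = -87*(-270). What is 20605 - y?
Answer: 232015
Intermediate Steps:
y = -211410 (y = -(-783)*(-270) = -9*23490 = -211410)
20605 - y = 20605 - 1*(-211410) = 20605 + 211410 = 232015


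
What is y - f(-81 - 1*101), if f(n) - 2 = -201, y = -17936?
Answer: -17737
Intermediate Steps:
f(n) = -199 (f(n) = 2 - 201 = -199)
y - f(-81 - 1*101) = -17936 - 1*(-199) = -17936 + 199 = -17737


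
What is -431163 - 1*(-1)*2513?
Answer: -428650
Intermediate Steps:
-431163 - 1*(-1)*2513 = -431163 - (-1)*2513 = -431163 - 1*(-2513) = -431163 + 2513 = -428650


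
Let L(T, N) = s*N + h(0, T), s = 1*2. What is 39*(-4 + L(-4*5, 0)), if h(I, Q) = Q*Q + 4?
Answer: 15600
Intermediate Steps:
h(I, Q) = 4 + Q² (h(I, Q) = Q² + 4 = 4 + Q²)
s = 2
L(T, N) = 4 + T² + 2*N (L(T, N) = 2*N + (4 + T²) = 4 + T² + 2*N)
39*(-4 + L(-4*5, 0)) = 39*(-4 + (4 + (-4*5)² + 2*0)) = 39*(-4 + (4 + (-20)² + 0)) = 39*(-4 + (4 + 400 + 0)) = 39*(-4 + 404) = 39*400 = 15600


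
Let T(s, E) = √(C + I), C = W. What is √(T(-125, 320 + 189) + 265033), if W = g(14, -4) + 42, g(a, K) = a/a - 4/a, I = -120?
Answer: √(12986617 + 7*I*√3787)/7 ≈ 514.81 + 0.0085383*I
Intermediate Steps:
g(a, K) = 1 - 4/a
W = 299/7 (W = (-4 + 14)/14 + 42 = (1/14)*10 + 42 = 5/7 + 42 = 299/7 ≈ 42.714)
C = 299/7 ≈ 42.714
T(s, E) = I*√3787/7 (T(s, E) = √(299/7 - 120) = √(-541/7) = I*√3787/7)
√(T(-125, 320 + 189) + 265033) = √(I*√3787/7 + 265033) = √(265033 + I*√3787/7)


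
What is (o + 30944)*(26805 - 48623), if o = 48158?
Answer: -1725847436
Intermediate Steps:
(o + 30944)*(26805 - 48623) = (48158 + 30944)*(26805 - 48623) = 79102*(-21818) = -1725847436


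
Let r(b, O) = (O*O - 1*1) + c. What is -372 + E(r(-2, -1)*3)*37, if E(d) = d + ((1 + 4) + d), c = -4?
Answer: -1075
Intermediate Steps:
r(b, O) = -5 + O² (r(b, O) = (O*O - 1*1) - 4 = (O² - 1) - 4 = (-1 + O²) - 4 = -5 + O²)
E(d) = 5 + 2*d (E(d) = d + (5 + d) = 5 + 2*d)
-372 + E(r(-2, -1)*3)*37 = -372 + (5 + 2*((-5 + (-1)²)*3))*37 = -372 + (5 + 2*((-5 + 1)*3))*37 = -372 + (5 + 2*(-4*3))*37 = -372 + (5 + 2*(-12))*37 = -372 + (5 - 24)*37 = -372 - 19*37 = -372 - 703 = -1075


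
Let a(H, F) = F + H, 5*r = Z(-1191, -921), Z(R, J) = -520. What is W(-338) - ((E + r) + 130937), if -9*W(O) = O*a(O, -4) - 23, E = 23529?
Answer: -1504831/9 ≈ -1.6720e+5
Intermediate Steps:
r = -104 (r = (⅕)*(-520) = -104)
W(O) = 23/9 - O*(-4 + O)/9 (W(O) = -(O*(-4 + O) - 23)/9 = -(-23 + O*(-4 + O))/9 = 23/9 - O*(-4 + O)/9)
W(-338) - ((E + r) + 130937) = (23/9 - ⅑*(-338)*(-4 - 338)) - ((23529 - 104) + 130937) = (23/9 - ⅑*(-338)*(-342)) - (23425 + 130937) = (23/9 - 12844) - 1*154362 = -115573/9 - 154362 = -1504831/9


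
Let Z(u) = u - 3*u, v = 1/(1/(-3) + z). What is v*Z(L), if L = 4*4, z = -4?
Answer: 96/13 ≈ 7.3846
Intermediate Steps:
L = 16
v = -3/13 (v = 1/(1/(-3) - 4) = 1/(-1/3 - 4) = 1/(-13/3) = -3/13 ≈ -0.23077)
Z(u) = -2*u
v*Z(L) = -(-6)*16/13 = -3/13*(-32) = 96/13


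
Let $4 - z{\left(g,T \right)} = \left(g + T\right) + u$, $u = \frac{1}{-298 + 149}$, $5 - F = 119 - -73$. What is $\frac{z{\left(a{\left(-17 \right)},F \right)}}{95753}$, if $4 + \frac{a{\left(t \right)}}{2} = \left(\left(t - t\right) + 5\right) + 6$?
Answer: $\frac{26374}{14267197} \approx 0.0018486$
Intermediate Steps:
$F = -187$ ($F = 5 - \left(119 - -73\right) = 5 - \left(119 + 73\right) = 5 - 192 = -187$)
$u = - \frac{1}{149}$ ($u = \frac{1}{-149} = - \frac{1}{149} \approx -0.0067114$)
$a{\left(t \right)} = 14$ ($a{\left(t \right)} = -8 + 2 \left(\left(\left(t - t\right) + 5\right) + 6\right) = -8 + 2 \left(\left(0 + 5\right) + 6\right) = -8 + 2 \left(5 + 6\right) = -8 + 2 \cdot 11 = -8 + 22 = 14$)
$z{\left(g,T \right)} = \frac{597}{149} - T - g$ ($z{\left(g,T \right)} = 4 - \left(\left(g + T\right) - \frac{1}{149}\right) = 4 - \left(\left(T + g\right) - \frac{1}{149}\right) = 4 - \left(- \frac{1}{149} + T + g\right) = \frac{597}{149} - T - g$)
$\frac{z{\left(a{\left(-17 \right)},F \right)}}{95753} = \frac{\frac{597}{149} - -187 - 14}{95753} = \left(\frac{597}{149} + 187 - 14\right) \frac{1}{95753} = \frac{26374}{149} \cdot \frac{1}{95753} = \frac{26374}{14267197}$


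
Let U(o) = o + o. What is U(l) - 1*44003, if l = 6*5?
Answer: -43943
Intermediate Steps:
l = 30
U(o) = 2*o
U(l) - 1*44003 = 2*30 - 1*44003 = 60 - 44003 = -43943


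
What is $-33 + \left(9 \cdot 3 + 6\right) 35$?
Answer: $1122$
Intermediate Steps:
$-33 + \left(9 \cdot 3 + 6\right) 35 = -33 + \left(27 + 6\right) 35 = -33 + 33 \cdot 35 = -33 + 1155 = 1122$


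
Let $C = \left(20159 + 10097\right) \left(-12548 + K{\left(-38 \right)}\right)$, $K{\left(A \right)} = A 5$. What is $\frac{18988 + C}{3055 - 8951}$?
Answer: $\frac{96345485}{1474} \approx 65363.0$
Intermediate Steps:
$K{\left(A \right)} = 5 A$
$C = -385400928$ ($C = \left(20159 + 10097\right) \left(-12548 + 5 \left(-38\right)\right) = 30256 \left(-12548 - 190\right) = 30256 \left(-12738\right) = -385400928$)
$\frac{18988 + C}{3055 - 8951} = \frac{18988 - 385400928}{3055 - 8951} = - \frac{385381940}{-5896} = \left(-385381940\right) \left(- \frac{1}{5896}\right) = \frac{96345485}{1474}$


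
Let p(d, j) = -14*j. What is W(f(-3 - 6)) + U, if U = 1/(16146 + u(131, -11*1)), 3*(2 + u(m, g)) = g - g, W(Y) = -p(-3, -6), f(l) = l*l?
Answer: -1356095/16144 ≈ -84.000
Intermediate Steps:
f(l) = l**2
W(Y) = -84 (W(Y) = -(-14)*(-6) = -1*84 = -84)
u(m, g) = -2 (u(m, g) = -2 + (g - g)/3 = -2 + (1/3)*0 = -2 + 0 = -2)
U = 1/16144 (U = 1/(16146 - 2) = 1/16144 ≈ 6.1942e-5)
W(f(-3 - 6)) + U = -84 + 1/16144 = -1356095/16144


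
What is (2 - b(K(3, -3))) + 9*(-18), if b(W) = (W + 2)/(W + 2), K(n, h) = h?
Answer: -161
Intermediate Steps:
b(W) = 1 (b(W) = (2 + W)/(2 + W) = 1)
(2 - b(K(3, -3))) + 9*(-18) = (2 - 1*1) + 9*(-18) = (2 - 1) - 162 = 1 - 162 = -161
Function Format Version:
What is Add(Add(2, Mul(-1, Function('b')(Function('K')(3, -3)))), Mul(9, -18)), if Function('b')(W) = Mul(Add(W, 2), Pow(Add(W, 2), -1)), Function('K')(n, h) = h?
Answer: -161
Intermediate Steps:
Function('b')(W) = 1 (Function('b')(W) = Mul(Add(2, W), Pow(Add(2, W), -1)) = 1)
Add(Add(2, Mul(-1, Function('b')(Function('K')(3, -3)))), Mul(9, -18)) = Add(Add(2, Mul(-1, 1)), Mul(9, -18)) = Add(Add(2, -1), -162) = Add(1, -162) = -161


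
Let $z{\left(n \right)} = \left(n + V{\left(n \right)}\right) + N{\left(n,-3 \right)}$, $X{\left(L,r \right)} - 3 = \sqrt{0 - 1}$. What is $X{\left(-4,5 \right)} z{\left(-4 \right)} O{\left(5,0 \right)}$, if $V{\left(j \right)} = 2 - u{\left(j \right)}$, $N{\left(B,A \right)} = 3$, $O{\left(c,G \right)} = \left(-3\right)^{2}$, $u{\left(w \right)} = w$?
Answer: $135 + 45 i \approx 135.0 + 45.0 i$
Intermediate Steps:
$O{\left(c,G \right)} = 9$
$X{\left(L,r \right)} = 3 + i$ ($X{\left(L,r \right)} = 3 + \sqrt{0 - 1} = 3 + \sqrt{-1} = 3 + i$)
$V{\left(j \right)} = 2 - j$
$z{\left(n \right)} = 5$ ($z{\left(n \right)} = \left(n - \left(-2 + n\right)\right) + 3 = 2 + 3 = 5$)
$X{\left(-4,5 \right)} z{\left(-4 \right)} O{\left(5,0 \right)} = \left(3 + i\right) 5 \cdot 9 = \left(15 + 5 i\right) 9 = 135 + 45 i$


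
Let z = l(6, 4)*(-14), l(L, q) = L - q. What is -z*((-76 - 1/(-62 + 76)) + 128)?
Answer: 1454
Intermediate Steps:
z = -28 (z = (6 - 1*4)*(-14) = (6 - 4)*(-14) = 2*(-14) = -28)
-z*((-76 - 1/(-62 + 76)) + 128) = -(-28)*((-76 - 1/(-62 + 76)) + 128) = -(-28)*((-76 - 1/14) + 128) = -(-28)*(-1065/14 + 128) = -(-28)*727/14 = -1*(-1454) = 1454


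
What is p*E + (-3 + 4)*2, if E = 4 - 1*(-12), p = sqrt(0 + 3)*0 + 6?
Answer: 98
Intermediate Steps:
p = 6 (p = sqrt(3)*0 + 6 = 0 + 6 = 6)
E = 16 (E = 4 + 12 = 16)
p*E + (-3 + 4)*2 = 6*16 + (-3 + 4)*2 = 96 + 1*2 = 96 + 2 = 98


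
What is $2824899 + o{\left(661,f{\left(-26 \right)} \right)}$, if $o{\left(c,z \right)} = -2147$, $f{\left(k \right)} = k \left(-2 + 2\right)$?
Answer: $2822752$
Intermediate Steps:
$f{\left(k \right)} = 0$ ($f{\left(k \right)} = k 0 = 0$)
$2824899 + o{\left(661,f{\left(-26 \right)} \right)} = 2824899 - 2147 = 2822752$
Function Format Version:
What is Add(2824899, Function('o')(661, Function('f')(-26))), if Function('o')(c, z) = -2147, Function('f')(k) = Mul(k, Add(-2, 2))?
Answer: 2822752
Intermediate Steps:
Function('f')(k) = 0 (Function('f')(k) = Mul(k, 0) = 0)
Add(2824899, Function('o')(661, Function('f')(-26))) = Add(2824899, -2147) = 2822752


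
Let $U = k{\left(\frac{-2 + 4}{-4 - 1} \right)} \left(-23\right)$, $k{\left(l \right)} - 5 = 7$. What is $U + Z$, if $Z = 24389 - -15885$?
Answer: $39998$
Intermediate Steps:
$k{\left(l \right)} = 12$ ($k{\left(l \right)} = 5 + 7 = 12$)
$Z = 40274$ ($Z = 24389 + 15885 = 40274$)
$U = -276$ ($U = 12 \left(-23\right) = -276$)
$U + Z = -276 + 40274 = 39998$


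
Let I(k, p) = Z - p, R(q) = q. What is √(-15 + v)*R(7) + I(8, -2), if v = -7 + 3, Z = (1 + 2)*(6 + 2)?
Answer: 26 + 7*I*√19 ≈ 26.0 + 30.512*I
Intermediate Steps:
Z = 24 (Z = 3*8 = 24)
v = -4
I(k, p) = 24 - p
√(-15 + v)*R(7) + I(8, -2) = √(-15 - 4)*7 + (24 - 1*(-2)) = √(-19)*7 + (24 + 2) = (I*√19)*7 + 26 = 7*I*√19 + 26 = 26 + 7*I*√19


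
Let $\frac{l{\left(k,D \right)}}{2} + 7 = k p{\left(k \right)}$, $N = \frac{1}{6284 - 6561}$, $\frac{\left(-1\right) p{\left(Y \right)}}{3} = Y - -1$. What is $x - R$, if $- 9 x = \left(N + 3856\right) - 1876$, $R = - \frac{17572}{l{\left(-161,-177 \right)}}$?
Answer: $- \frac{42410654231}{192676491} \approx -220.11$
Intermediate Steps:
$p{\left(Y \right)} = -3 - 3 Y$ ($p{\left(Y \right)} = - 3 \left(Y - -1\right) = - 3 \left(Y + 1\right) = - 3 \left(1 + Y\right) = -3 - 3 Y$)
$N = - \frac{1}{277}$ ($N = \frac{1}{-277} = - \frac{1}{277} \approx -0.0036101$)
$l{\left(k,D \right)} = -14 + 2 k \left(-3 - 3 k\right)$
$R = \frac{8786}{77287}$ ($R = - \frac{17572}{-14 - - 966 \left(1 - 161\right)} = - \frac{17572}{-14 - \left(-966\right) \left(-160\right)} = - \frac{17572}{-14 - 154560} = - \frac{17572}{-154574} = \left(-17572\right) \left(- \frac{1}{154574}\right) = \frac{8786}{77287} \approx 0.11368$)
$x = - \frac{548459}{2493}$ ($x = - \frac{\left(- \frac{1}{277} + 3856\right) - 1876}{9} = - \frac{\frac{1068111}{277} - 1876}{9} = \left(- \frac{1}{9}\right) \frac{548459}{277} = - \frac{548459}{2493} \approx -220.0$)
$x - R = - \frac{548459}{2493} - \frac{8786}{77287} = - \frac{42410654231}{192676491}$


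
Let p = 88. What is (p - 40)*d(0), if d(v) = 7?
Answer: 336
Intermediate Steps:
(p - 40)*d(0) = (88 - 40)*7 = 48*7 = 336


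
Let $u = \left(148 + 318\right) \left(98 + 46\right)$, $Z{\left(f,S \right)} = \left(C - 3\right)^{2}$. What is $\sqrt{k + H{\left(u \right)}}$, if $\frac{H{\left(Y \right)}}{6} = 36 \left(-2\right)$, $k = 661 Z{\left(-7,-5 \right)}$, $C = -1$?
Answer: $4 \sqrt{634} \approx 100.72$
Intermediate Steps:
$Z{\left(f,S \right)} = 16$ ($Z{\left(f,S \right)} = \left(-1 - 3\right)^{2} = \left(-4\right)^{2} = 16$)
$u = 67104$ ($u = 466 \cdot 144 = 67104$)
$k = 10576$ ($k = 661 \cdot 16 = 10576$)
$H{\left(Y \right)} = -432$ ($H{\left(Y \right)} = 6 \cdot 36 \left(-2\right) = 6 \left(-72\right) = -432$)
$\sqrt{k + H{\left(u \right)}} = \sqrt{10576 - 432} = \sqrt{10144} = 4 \sqrt{634}$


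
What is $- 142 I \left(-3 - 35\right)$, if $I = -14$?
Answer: $-75544$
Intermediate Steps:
$- 142 I \left(-3 - 35\right) = - 142 \left(- 14 \left(-3 - 35\right)\right) = - 142 \left(\left(-14\right) \left(-38\right)\right) = \left(-142\right) 532 = -75544$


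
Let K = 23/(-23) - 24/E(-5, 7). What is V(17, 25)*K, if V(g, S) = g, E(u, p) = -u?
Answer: -493/5 ≈ -98.600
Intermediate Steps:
K = -29/5 (K = 23/(-23) - 24/((-1*(-5))) = 23*(-1/23) - 24/5 = -1 - 24*⅕ = -1 - 24/5 = -29/5 ≈ -5.8000)
V(17, 25)*K = 17*(-29/5) = -493/5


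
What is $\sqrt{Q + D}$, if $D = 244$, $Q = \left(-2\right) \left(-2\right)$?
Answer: $2 \sqrt{62} \approx 15.748$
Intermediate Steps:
$Q = 4$
$\sqrt{Q + D} = \sqrt{4 + 244} = \sqrt{248} = 2 \sqrt{62}$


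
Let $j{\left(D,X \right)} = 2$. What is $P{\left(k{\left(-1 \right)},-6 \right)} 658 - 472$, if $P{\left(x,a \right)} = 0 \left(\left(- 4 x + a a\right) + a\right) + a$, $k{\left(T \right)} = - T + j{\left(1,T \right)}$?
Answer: $-4420$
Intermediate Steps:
$k{\left(T \right)} = 2 - T$ ($k{\left(T \right)} = - T + 2 = 2 - T$)
$P{\left(x,a \right)} = a$ ($P{\left(x,a \right)} = 0 \left(\left(- 4 x + a^{2}\right) + a\right) + a = 0 \left(\left(a^{2} - 4 x\right) + a\right) + a = 0 \left(a + a^{2} - 4 x\right) + a = 0 + a = a$)
$P{\left(k{\left(-1 \right)},-6 \right)} 658 - 472 = \left(-6\right) 658 - 472 = -3948 - 472 = -4420$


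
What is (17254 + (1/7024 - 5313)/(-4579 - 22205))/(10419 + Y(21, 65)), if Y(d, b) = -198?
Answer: 3246046417775/1922885070336 ≈ 1.6881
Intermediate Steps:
(17254 + (1/7024 - 5313)/(-4579 - 22205))/(10419 + Y(21, 65)) = (17254 + (1/7024 - 5313)/(-4579 - 22205))/(10419 - 198) = (17254 + (1/7024 - 5313)/(-26784))/10221 = (17254 - 37318511/7024*(-1/26784))*(1/10221) = (17254 + 37318511/188130816)*(1/10221) = (3246046417775/188130816)*(1/10221) = 3246046417775/1922885070336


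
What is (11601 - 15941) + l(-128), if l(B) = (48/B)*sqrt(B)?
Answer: -4340 - 3*I*sqrt(2) ≈ -4340.0 - 4.2426*I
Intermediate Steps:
l(B) = 48/sqrt(B)
(11601 - 15941) + l(-128) = (11601 - 15941) + 48/sqrt(-128) = -4340 + 48*(-I*sqrt(2)/16) = -4340 - 3*I*sqrt(2)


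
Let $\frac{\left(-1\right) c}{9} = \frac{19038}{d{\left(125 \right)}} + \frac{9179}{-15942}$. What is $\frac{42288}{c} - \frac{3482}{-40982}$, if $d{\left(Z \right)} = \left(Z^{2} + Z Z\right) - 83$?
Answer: $- \frac{5315361551815605}{39665801597} \approx -1.34 \cdot 10^{5}$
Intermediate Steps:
$d{\left(Z \right)} = -83 + 2 Z^{2}$ ($d{\left(Z \right)} = \left(Z^{2} + Z^{2}\right) - 83 = 2 Z^{2} - 83 = -83 + 2 Z^{2}$)
$c = - \frac{5807301}{18402382}$ ($c = - 9 \left(\frac{19038}{-83 + 2 \cdot 125^{2}} + \frac{9179}{-15942}\right) = - 9 \left(\frac{19038}{-83 + 2 \cdot 15625} + 9179 \left(- \frac{1}{15942}\right)\right) = - 9 \left(\frac{19038}{-83 + 31250} - \frac{9179}{15942}\right) = - 9 \left(\frac{19038}{31167} - \frac{9179}{15942}\right) = - 9 \left(19038 \cdot \frac{1}{31167} - \frac{9179}{15942}\right) = - 9 \left(\frac{6346}{10389} - \frac{9179}{15942}\right) = \left(-9\right) \frac{1935767}{55207146} = - \frac{5807301}{18402382} \approx -0.31557$)
$\frac{42288}{c} - \frac{3482}{-40982} = \frac{42288}{- \frac{5807301}{18402382}} - \frac{3482}{-40982} = 42288 \left(- \frac{18402382}{5807301}\right) - - \frac{1741}{20491} = - \frac{259399976672}{1935767} + \frac{1741}{20491} = - \frac{5315361551815605}{39665801597}$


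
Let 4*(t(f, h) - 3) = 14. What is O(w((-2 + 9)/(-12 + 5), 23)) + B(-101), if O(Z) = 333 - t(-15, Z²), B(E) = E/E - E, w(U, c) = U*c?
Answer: 857/2 ≈ 428.50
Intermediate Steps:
t(f, h) = 13/2 (t(f, h) = 3 + (¼)*14 = 3 + 7/2 = 13/2)
B(E) = 1 - E
O(Z) = 653/2 (O(Z) = 333 - 1*13/2 = 333 - 13/2 = 653/2)
O(w((-2 + 9)/(-12 + 5), 23)) + B(-101) = 653/2 + (1 - 1*(-101)) = 653/2 + (1 + 101) = 653/2 + 102 = 857/2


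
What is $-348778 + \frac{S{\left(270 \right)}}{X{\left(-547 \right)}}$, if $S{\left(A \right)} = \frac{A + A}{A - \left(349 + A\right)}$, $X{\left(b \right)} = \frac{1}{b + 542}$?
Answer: $- \frac{121720822}{349} \approx -3.4877 \cdot 10^{5}$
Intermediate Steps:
$X{\left(b \right)} = \frac{1}{542 + b}$
$S{\left(A \right)} = - \frac{2 A}{349}$ ($S{\left(A \right)} = \frac{2 A}{-349} = 2 A \left(- \frac{1}{349}\right) = - \frac{2 A}{349}$)
$-348778 + \frac{S{\left(270 \right)}}{X{\left(-547 \right)}} = -348778 + \frac{\left(- \frac{2}{349}\right) 270}{\frac{1}{542 - 547}} = -348778 - \frac{540}{349 \frac{1}{-5}} = -348778 - \frac{540}{349 \left(- \frac{1}{5}\right)} = -348778 - - \frac{2700}{349} = -348778 + \frac{2700}{349} = - \frac{121720822}{349}$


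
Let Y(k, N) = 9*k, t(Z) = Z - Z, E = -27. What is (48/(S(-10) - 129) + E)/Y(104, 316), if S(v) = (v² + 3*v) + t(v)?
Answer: -547/18408 ≈ -0.029715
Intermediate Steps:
t(Z) = 0
S(v) = v² + 3*v (S(v) = (v² + 3*v) + 0 = v² + 3*v)
(48/(S(-10) - 129) + E)/Y(104, 316) = (48/(-10*(3 - 10) - 129) - 27)/((9*104)) = (48/(-10*(-7) - 129) - 27)/936 = (48/(70 - 129) - 27)*(1/936) = (48/(-59) - 27)*(1/936) = (48*(-1/59) - 27)*(1/936) = (-48/59 - 27)*(1/936) = -1641/59*1/936 = -547/18408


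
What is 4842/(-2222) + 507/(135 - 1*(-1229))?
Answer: -248997/137764 ≈ -1.8074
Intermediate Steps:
4842/(-2222) + 507/(135 - 1*(-1229)) = 4842*(-1/2222) + 507/(135 + 1229) = -2421/1111 + 507/1364 = -248997/137764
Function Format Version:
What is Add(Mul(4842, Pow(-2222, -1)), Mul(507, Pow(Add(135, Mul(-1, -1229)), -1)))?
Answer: Rational(-248997, 137764) ≈ -1.8074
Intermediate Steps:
Add(Mul(4842, Pow(-2222, -1)), Mul(507, Pow(Add(135, Mul(-1, -1229)), -1))) = Add(Mul(4842, Rational(-1, 2222)), Mul(507, Pow(Add(135, 1229), -1))) = Add(Rational(-2421, 1111), Mul(507, Pow(1364, -1))) = Add(Rational(-2421, 1111), Mul(507, Rational(1, 1364))) = Add(Rational(-2421, 1111), Rational(507, 1364)) = Rational(-248997, 137764)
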